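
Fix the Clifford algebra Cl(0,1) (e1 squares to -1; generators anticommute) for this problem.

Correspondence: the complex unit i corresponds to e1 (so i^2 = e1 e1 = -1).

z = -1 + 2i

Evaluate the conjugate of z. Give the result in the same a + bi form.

In blades: z = -1 + 2*e1.
Conjugation here is Clifford conjugation: the scalar is fixed and the grade-1 and grade-2 blades all flip sign, giving -1 - 2*e1; translating back:
Answer: -1 - 2i


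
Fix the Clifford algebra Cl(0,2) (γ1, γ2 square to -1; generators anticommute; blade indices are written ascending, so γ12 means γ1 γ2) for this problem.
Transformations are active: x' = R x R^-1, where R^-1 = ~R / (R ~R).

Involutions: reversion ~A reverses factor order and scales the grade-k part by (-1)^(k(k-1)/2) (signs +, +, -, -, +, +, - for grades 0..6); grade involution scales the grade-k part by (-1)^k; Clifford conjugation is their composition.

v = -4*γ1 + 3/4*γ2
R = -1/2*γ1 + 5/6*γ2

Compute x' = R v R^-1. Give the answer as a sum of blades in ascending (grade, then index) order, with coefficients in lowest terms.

~R = -1/2*γ1 + 5/6*γ2, and R ~R = -17/18, so R^-1 = ~R / (-17/18).
R v = -21/8 + 71/24*γ12
Answer: 83/68*γ1 + 66/17*γ2


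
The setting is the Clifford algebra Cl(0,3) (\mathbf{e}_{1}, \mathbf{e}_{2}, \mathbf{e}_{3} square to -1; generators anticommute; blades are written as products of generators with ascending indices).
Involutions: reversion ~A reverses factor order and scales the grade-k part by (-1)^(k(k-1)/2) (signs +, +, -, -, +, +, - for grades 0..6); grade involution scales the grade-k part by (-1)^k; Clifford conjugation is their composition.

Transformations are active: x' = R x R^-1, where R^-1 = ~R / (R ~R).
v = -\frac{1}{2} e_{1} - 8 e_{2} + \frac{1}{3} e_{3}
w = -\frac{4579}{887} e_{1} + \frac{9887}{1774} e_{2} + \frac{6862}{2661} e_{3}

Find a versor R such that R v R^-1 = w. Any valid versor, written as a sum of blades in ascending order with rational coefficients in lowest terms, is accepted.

Sketch: the shared square -\frac{2317}{36} makes R = v + w = -\frac{10045}{1774} e_{1} - \frac{4305}{1774} e_{2} + \frac{2583}{887} e_{3} the natural versor; its sandwich fixes that direction, negates (v - w)/2, and sends v to w.
Answer: -\frac{10045}{1774} e_{1} - \frac{4305}{1774} e_{2} + \frac{2583}{887} e_{3}


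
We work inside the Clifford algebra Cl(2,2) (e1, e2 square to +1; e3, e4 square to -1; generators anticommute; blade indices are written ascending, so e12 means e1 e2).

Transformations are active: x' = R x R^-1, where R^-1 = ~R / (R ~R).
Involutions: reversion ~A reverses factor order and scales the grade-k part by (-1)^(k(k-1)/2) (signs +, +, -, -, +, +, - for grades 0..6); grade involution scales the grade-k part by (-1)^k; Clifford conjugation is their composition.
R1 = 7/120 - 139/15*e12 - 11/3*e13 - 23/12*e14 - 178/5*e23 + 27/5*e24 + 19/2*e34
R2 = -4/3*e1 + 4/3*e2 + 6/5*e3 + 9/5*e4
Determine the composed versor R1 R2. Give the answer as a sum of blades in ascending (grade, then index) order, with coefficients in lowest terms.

Distribute over the terms of R2 (each basis-blade product reordered to ascending indices, repeated generators contracted through their squares):
R1 (-4/3*e1) = -7/90*e1 - 556/45*e2 - 44/9*e3 - 23/9*e4 + 712/15*e123 - 36/5*e124 - 38/3*e134
R1 (4/3*e2) = -556/45*e1 + 7/90*e2 + 712/15*e3 - 36/5*e4 + 44/9*e123 + 23/9*e124 + 38/3*e234
R1 (6/5*e3) = 22/5*e1 + 1068/25*e2 + 7/100*e3 + 57/5*e4 - 278/25*e123 + 23/10*e134 - 162/25*e234
R1 (9/5*e4) = 69/20*e1 - 243/25*e2 - 171/10*e3 + 21/200*e4 - 417/25*e124 - 33/5*e134 - 1602/25*e234
Summing the partial products and collecting blades:
Answer: -55/12*e1 + 373/18*e2 + 22993/900*e3 + 3149/1800*e4 + 9278/225*e123 - 4798/225*e124 - 509/30*e134 - 4342/75*e234


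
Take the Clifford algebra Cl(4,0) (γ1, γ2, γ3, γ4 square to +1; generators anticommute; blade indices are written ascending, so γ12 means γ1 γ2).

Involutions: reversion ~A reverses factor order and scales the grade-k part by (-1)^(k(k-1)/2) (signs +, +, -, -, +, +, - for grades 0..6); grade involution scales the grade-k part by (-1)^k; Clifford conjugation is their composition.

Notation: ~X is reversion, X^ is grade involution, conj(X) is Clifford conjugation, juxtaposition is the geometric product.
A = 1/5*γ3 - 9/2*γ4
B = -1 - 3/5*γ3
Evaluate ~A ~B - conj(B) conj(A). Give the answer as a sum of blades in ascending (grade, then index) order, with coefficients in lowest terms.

first term: -3/25 - 1/5*γ3 + 9/2*γ4 - 27/10*γ34
second term: -3/25 + 1/5*γ3 - 9/2*γ4 + 27/10*γ34
Answer: -2/5*γ3 + 9*γ4 - 27/5*γ34


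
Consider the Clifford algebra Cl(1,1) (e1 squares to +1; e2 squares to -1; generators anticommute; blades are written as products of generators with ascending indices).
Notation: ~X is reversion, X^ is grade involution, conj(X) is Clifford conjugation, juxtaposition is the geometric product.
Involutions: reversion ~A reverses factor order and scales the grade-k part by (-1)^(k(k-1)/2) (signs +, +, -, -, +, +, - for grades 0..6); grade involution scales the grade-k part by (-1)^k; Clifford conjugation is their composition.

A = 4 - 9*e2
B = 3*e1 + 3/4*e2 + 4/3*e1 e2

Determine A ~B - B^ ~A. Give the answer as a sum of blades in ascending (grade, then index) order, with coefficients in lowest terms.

first term: 27/4 + 24*e1 + 3*e2 + 65/3*e1 e2
second term: -27/4 - 3*e2 + 97/3*e1 e2
Answer: 27/2 + 24*e1 + 6*e2 - 32/3*e1 e2


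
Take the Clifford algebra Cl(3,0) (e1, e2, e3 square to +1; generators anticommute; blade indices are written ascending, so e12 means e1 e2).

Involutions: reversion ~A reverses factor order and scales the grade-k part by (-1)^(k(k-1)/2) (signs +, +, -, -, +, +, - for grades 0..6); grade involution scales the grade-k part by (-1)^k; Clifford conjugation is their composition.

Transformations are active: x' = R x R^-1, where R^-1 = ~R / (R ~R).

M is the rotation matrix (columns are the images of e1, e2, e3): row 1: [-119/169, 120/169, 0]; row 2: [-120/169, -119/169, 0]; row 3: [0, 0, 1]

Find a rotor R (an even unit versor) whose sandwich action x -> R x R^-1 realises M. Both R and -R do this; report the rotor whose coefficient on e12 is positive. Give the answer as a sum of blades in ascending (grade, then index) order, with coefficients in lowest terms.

Method: write R = a + b12*e12 + b13*e13 + b23*e23 with a^2 + b12^2 + b13^2 + b23^2 = 1 (so R^-1 = ~R). Expanding the columns R e_j ~R gives tr M = 4a^2 - 1 and, from the antisymmetric part, M21 - M12 = -4a*b12, M13 - M31 = 4a*b13, M32 - M23 = -4a*b23.
Here tr M = -69/169, so a^2 = (1 + tr M)/4 = 25/169 and a = ±5/13. Taking a = 5/13: M21 - M12 = -240/169, M13 - M31 = 0, M32 - M23 = 0, giving b12 = 12/13, b13 = 0, b23 = 0, i.e. R = 5/13 + 12/13*e12.
Its e12 coefficient is already positive.
Answer: 5/13 + 12/13*e12. Key observation: the double cover Spin(3) -> SO(3) sends R and -R to the same matrix (trace -69/169 here), so the stated sign of the e12 coefficient is what selects one sheet.


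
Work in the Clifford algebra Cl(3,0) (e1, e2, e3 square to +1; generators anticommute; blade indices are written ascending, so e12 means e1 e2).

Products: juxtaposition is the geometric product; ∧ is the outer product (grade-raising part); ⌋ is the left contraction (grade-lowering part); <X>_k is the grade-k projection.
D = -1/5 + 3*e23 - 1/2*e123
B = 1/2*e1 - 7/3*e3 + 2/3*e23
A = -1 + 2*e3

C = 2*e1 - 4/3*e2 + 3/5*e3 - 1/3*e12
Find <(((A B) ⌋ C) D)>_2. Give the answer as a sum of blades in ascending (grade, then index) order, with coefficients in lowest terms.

step 1: -14/3 - 1/2*e1 - 4/3*e2 + 7/3*e3 - e13 - 2/3*e23
step 2: 98/45 - 88/9*e1 + 115/18*e2 - 14/5*e3 + 14/9*e12
step 3: -98/225 + 88/45*e1 + 641/90*e2 + 9227/450*e3 + 49/45*e12 + 283/36*e13 + 514/45*e23 - 1369/45*e123
step 4: 49/45*e12 + 283/36*e13 + 514/45*e23
Answer: 49/45*e12 + 283/36*e13 + 514/45*e23


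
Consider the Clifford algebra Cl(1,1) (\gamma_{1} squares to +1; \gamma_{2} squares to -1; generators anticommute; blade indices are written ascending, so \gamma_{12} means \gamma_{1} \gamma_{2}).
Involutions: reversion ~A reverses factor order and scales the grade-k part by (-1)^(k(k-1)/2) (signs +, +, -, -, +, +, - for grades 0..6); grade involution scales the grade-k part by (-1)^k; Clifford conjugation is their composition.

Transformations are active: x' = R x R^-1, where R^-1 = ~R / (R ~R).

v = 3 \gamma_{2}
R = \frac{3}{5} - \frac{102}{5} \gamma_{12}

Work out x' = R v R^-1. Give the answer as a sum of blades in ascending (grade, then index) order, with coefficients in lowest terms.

~R = \frac{3}{5} + \frac{102}{5} \gamma_{12}, and R ~R = -\frac{2079}{5}, so R^-1 = ~R / (-\frac{2079}{5}).
R v = \frac{306}{5} \gamma_{1} + \frac{9}{5} \gamma_{2}
Answer: -\frac{68}{385} \gamma_{1} - \frac{1157}{385} \gamma_{2}


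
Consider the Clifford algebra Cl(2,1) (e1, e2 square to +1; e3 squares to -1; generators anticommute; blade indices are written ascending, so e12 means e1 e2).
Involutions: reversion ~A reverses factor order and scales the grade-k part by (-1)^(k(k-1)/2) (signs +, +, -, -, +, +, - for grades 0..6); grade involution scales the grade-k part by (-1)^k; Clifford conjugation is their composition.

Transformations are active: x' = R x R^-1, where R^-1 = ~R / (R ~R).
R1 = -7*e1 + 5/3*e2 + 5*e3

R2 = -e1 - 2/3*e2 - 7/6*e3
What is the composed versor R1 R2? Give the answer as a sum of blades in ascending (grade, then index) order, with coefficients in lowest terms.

Distribute over the terms of R1 (each basis-blade product reordered to ascending indices, repeated generators contracted through their squares):
(-7*e1) R2 = 7 + 14/3*e12 + 49/6*e13
(5/3*e2) R2 = -10/9 + 5/3*e12 - 35/18*e23
(5*e3) R2 = 35/6 + 5*e13 + 10/3*e23
Summing the partial products and collecting blades:
Answer: 211/18 + 19/3*e12 + 79/6*e13 + 25/18*e23


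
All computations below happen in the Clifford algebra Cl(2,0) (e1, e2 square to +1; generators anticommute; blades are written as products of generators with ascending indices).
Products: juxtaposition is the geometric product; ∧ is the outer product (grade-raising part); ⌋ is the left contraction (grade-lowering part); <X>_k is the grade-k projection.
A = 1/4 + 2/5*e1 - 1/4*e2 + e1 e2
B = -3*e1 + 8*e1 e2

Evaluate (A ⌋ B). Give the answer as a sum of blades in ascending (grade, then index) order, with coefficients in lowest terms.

step 1: -46/5 + 5/4*e1 + 16/5*e2 + 2*e1 e2
Answer: -46/5 + 5/4*e1 + 16/5*e2 + 2*e1 e2


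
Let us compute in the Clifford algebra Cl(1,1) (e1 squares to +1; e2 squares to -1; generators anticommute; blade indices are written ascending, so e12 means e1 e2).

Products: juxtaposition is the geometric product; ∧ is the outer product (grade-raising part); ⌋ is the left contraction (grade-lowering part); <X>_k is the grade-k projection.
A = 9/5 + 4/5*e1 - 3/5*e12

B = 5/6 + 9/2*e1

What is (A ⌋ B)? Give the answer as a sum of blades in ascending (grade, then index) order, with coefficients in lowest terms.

step 1: 51/10 + 81/10*e1
Answer: 51/10 + 81/10*e1


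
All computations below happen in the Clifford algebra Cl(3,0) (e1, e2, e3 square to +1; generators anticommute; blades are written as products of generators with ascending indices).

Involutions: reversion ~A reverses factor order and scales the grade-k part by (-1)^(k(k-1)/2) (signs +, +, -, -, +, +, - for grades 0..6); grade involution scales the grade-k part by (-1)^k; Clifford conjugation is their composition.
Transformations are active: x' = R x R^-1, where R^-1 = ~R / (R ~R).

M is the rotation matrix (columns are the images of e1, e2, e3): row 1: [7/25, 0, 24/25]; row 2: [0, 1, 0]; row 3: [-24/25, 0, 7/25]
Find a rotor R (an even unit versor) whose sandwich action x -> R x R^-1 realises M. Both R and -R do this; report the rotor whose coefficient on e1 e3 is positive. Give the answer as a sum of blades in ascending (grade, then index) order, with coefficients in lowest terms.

Method: write R = a + b12*e1 e2 + b13*e1 e3 + b23*e2 e3 with a^2 + b12^2 + b13^2 + b23^2 = 1 (so R^-1 = ~R). Expanding the columns R e_j ~R gives tr M = 4a^2 - 1 and, from the antisymmetric part, M21 - M12 = -4a*b12, M13 - M31 = 4a*b13, M32 - M23 = -4a*b23.
Here tr M = 39/25, so a^2 = (1 + tr M)/4 = 16/25 and a = ±4/5. Taking a = 4/5: M21 - M12 = 0, M13 - M31 = 48/25, M32 - M23 = 0, giving b12 = 0, b13 = 3/5, b23 = 0, i.e. R = 4/5 + 3/5*e1 e3.
Its e1 e3 coefficient is already positive.
Answer: 4/5 + 3/5*e1 e3. Key observation: the double cover Spin(3) -> SO(3) sends R and -R to the same matrix (trace 39/25 here), so the stated sign of the e1 e3 coefficient is what selects one sheet.


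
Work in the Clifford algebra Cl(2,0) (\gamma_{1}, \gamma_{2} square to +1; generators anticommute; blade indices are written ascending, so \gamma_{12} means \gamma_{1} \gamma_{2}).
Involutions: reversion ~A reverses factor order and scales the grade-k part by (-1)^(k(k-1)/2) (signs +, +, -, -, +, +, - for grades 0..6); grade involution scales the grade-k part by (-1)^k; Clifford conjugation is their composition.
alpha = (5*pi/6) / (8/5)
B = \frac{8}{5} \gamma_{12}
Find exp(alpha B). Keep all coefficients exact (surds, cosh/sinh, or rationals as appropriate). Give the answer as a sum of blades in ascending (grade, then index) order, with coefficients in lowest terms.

B^2 = (\frac{8}{5})^2*(\gamma_{12})^2 = \frac{64}{25}*(-1) = -\frac{64}{25} (a basis 2-blade squares to minus the product of its generators' squares).
B^2 = -\frac{64}{25} — a negative square means the series sums to a rotation: l = \frac{8}{5}, alpha*l = \frac{5 \pi}{6}, so exp(alpha B) = cos(\frac{5 \pi}{6}) + (sin(\frac{5 \pi}{6})/(\frac{8}{5}))*B = - \frac{\sqrt{3}}{2} + (\frac{5}{16})*B.
Answer: - \frac{\sqrt{3}}{2} + \frac{1}{2} \gamma_{12}


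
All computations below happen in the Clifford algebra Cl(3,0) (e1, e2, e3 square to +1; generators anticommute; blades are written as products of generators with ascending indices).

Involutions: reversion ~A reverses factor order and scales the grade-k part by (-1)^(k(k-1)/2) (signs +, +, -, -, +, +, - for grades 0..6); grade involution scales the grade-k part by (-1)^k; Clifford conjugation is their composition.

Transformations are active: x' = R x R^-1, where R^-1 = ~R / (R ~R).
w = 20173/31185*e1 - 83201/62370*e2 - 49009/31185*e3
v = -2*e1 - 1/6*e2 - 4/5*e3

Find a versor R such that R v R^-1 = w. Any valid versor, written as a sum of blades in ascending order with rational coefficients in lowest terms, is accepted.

Reasoning: v^2 = w^2 = 4201/900 since conjugation preserves the quadratic form; R = v + w = -42197/31185*e1 - 46798/31185*e2 - 73957/31185*e3 is then valid when invertible, keeping its own part and reversing (v - w)/2.
Answer: -42197/31185*e1 - 46798/31185*e2 - 73957/31185*e3


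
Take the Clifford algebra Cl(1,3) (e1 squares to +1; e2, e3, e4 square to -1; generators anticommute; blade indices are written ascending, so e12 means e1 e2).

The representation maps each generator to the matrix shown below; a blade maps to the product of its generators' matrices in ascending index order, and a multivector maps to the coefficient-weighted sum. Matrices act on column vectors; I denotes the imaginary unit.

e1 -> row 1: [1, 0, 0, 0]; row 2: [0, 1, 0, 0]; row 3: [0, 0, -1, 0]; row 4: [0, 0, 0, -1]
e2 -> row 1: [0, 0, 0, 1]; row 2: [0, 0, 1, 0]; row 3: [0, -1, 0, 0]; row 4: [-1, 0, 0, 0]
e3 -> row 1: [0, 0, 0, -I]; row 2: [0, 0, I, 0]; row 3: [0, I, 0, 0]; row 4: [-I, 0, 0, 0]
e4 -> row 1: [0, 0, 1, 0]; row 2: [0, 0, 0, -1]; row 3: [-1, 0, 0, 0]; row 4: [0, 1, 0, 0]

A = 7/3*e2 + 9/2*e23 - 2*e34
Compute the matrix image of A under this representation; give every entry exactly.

Bivector images (products of the table entries): rho(e23) = rho(e2)rho(e3) = row 1: [-I, 0, 0, 0]; row 2: [0, I, 0, 0]; row 3: [0, 0, -I, 0]; row 4: [0, 0, 0, I]; rho(e34) = rho(e3)rho(e4) = row 1: [0, -I, 0, 0]; row 2: [-I, 0, 0, 0]; row 3: [0, 0, 0, -I]; row 4: [0, 0, -I, 0].
M = (7/3)*rho(e2) + (9/2)*rho(e23) + (-2)*rho(e34), summed entrywise:
Answer: row 1: [-9*I/2, 2*I, 0, 7/3]; row 2: [2*I, 9*I/2, 7/3, 0]; row 3: [0, -7/3, -9*I/2, 2*I]; row 4: [-7/3, 0, 2*I, 9*I/2]


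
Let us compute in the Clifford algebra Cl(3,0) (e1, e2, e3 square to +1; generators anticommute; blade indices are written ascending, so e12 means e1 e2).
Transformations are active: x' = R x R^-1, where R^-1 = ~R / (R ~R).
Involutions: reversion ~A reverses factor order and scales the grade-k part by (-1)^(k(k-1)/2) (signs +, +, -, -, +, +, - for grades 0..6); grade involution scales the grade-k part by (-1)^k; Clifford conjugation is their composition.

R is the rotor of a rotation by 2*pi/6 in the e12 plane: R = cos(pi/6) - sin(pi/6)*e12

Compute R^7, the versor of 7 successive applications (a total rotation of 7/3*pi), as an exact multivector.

Rotor phase runs at HALF the rotation angle; powers of one rotor simply add phase, so after 7 steps in e12 the phase is 7*pi/6 = 7*pi/6 and R^7 = cos(7*pi/6) - sin(7*pi/6)*e12.
cos(7*pi/6) = -sqrt(3)/2 and sin(7*pi/6) = -1/2, so R^7 = -sqrt(3)/2 + 1/2*e12. The net rotation is 1/3*pi (after discarding 1 full turn, each of which contributes a factor -1 to the rotor); the rotor keeps the half-angle phase exactly.
Answer: -sqrt(3)/2 + 1/2*e12


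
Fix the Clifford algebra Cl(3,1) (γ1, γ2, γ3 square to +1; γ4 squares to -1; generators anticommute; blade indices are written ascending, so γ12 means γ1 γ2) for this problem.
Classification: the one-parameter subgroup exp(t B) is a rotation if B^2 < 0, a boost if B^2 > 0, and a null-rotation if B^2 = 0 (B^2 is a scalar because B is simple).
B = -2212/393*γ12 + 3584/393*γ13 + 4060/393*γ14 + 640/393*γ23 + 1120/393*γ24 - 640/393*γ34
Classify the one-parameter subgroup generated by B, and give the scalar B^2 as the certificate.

B^2 term by term: the squares give (-2212/393)^2*(γ12)^2 + (3584/393)^2*(γ13)^2 + (4060/393)^2*(γ14)^2 + (640/393)^2*(γ23)^2 + (1120/393)^2*(γ24)^2 + (-640/393)^2*(γ34)^2 = 4892944/154449*(-1) + 12845056/154449*(-1) + 16483600/154449*(+1) + 409600/154449*(-1) + 1254400/154449*(+1) + 409600/154449*(+1) = 0 (each basis 2-blade squares to minus the product of its generators' squares); cross terms between blades sharing an index anticommute and cancel; the commuting (index-disjoint) pairs give grade-4 terms 2*c*c'*(blade product), which cancel blade by blade — γ1234: 2831360/154449 - 8028160/154449 + 5196800/154449 = 0 — confirming B is simple. So B^2 = 0.
Answer: null-rotation, certificate B^2 = 0. Certificate logic: 0 is a conjugation-invariant scalar, so its sign fixes rotation versus boost versus null-rotation outright.


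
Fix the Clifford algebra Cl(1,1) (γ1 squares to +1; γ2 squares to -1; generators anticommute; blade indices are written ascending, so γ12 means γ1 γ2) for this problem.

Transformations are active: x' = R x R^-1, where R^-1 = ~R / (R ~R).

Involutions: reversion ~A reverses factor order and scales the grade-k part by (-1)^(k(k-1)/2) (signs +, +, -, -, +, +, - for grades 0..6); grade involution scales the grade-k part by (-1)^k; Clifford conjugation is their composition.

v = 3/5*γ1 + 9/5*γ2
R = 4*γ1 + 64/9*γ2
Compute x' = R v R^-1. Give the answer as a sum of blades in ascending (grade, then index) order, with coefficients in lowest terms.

~R = 4*γ1 + 64/9*γ2, and R ~R = -2800/81, so R^-1 = ~R / (-2800/81).
R v = -52/5 + 44/15*γ12
Answer: 1581/875*γ1 + 2169/875*γ2


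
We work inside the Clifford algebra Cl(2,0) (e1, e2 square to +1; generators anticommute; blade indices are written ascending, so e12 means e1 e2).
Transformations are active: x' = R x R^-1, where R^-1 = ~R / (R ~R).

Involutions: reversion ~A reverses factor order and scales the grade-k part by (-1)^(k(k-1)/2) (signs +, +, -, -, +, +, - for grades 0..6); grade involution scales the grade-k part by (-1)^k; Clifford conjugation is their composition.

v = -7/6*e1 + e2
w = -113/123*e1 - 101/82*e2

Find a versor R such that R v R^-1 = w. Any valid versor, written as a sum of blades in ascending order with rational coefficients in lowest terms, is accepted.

R = v + w = -171/82*e1 - 19/82*e2 works: the equal norms (85/36) guarantee its sandwich swaps v into w.
Answer: -171/82*e1 - 19/82*e2


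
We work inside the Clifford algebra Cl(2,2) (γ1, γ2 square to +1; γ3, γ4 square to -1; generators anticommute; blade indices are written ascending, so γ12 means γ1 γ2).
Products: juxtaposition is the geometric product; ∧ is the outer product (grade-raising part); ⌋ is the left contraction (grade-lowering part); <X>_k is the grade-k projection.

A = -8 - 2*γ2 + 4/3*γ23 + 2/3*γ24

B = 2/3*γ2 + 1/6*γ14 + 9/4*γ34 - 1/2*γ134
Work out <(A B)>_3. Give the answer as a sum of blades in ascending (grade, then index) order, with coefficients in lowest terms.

step 1: -4/3 - 16/3*γ2 - 8/9*γ3 - 4/9*γ4 - 1/9*γ12 - 4/3*γ14 + 3/2*γ23 - 3*γ24 - 18*γ34 - 1/3*γ123 + γ124 + 4*γ134 - 9/2*γ234 - 7/9*γ1234
step 2: -1/3*γ123 + γ124 + 4*γ134 - 9/2*γ234
Answer: -1/3*γ123 + γ124 + 4*γ134 - 9/2*γ234


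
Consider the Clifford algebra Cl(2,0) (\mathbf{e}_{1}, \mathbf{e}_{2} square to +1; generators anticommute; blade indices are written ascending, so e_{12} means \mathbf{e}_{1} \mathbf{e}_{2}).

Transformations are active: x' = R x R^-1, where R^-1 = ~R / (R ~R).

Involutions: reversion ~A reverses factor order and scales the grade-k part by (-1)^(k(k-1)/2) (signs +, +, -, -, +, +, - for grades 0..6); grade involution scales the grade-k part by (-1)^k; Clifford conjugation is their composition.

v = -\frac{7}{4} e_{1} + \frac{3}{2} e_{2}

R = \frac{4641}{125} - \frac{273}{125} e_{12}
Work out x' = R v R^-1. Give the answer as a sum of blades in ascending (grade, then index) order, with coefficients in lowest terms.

~R = \frac{4641}{125} + \frac{273}{125} e_{12}, and R ~R = \frac{4322682}{3125}, so R^-1 = ~R / (\frac{4322682}{3125}).
R v = -\frac{273}{4} e_{1} + \frac{5187}{100} e_{2}
Answer: -\frac{111}{58} e_{1} + \frac{149}{116} e_{2}


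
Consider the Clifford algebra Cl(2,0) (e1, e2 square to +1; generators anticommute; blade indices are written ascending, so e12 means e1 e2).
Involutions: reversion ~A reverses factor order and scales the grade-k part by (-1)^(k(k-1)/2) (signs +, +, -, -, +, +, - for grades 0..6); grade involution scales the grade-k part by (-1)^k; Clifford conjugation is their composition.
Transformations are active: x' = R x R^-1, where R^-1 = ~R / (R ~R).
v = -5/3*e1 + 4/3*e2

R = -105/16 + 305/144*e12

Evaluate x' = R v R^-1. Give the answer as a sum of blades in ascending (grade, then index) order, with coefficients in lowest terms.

~R = -105/16 - 305/144*e12, and R ~R = 493025/10368, so R^-1 = ~R / (493025/10368).
R v = 5945/432*e1 - 2255/432*e2
Answer: -3076/1443*e1 + 155/1443*e2


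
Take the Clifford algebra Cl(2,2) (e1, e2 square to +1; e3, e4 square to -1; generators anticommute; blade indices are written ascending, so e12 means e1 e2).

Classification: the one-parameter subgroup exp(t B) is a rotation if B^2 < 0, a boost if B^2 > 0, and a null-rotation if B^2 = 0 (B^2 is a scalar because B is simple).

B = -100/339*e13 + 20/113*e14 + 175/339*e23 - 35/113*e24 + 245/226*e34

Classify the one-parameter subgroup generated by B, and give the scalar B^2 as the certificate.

B^2 term by term: the squares give (-100/339)^2*(e13)^2 + (20/113)^2*(e14)^2 + (175/339)^2*(e23)^2 + (-35/113)^2*(e24)^2 + (245/226)^2*(e34)^2 = 10000/114921*(+1) + 400/12769*(+1) + 30625/114921*(+1) + 1225/12769*(+1) + 60025/51076*(-1) = -25/36 (each basis 2-blade squares to minus the product of its generators' squares); cross terms between blades sharing an index anticommute and cancel; the commuting (index-disjoint) pairs give grade-4 terms 2*c*c'*(blade product), which cancel blade by blade — e1234: -7000/38307 + 7000/38307 = 0 — confirming B is simple. So B^2 = -25/36.
Answer: rotation, certificate B^2 = -25/36. The scalar -25/36 is the complete invariant here: its sign names the subgroup type.


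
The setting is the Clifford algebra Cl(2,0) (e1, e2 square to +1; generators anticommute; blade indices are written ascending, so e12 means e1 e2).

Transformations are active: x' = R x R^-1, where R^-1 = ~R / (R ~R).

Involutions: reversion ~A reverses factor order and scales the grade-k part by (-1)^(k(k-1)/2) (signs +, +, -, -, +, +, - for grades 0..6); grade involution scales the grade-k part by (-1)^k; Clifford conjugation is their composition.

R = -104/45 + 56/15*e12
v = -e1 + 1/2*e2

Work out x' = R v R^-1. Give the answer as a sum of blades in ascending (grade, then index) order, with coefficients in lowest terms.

~R = -104/45 - 56/15*e12, and R ~R = 7808/405, so R^-1 = ~R / (7808/405).
R v = 188/45*e1 + 116/45*e2
Answer: -1/610*e1 - 341/305*e2


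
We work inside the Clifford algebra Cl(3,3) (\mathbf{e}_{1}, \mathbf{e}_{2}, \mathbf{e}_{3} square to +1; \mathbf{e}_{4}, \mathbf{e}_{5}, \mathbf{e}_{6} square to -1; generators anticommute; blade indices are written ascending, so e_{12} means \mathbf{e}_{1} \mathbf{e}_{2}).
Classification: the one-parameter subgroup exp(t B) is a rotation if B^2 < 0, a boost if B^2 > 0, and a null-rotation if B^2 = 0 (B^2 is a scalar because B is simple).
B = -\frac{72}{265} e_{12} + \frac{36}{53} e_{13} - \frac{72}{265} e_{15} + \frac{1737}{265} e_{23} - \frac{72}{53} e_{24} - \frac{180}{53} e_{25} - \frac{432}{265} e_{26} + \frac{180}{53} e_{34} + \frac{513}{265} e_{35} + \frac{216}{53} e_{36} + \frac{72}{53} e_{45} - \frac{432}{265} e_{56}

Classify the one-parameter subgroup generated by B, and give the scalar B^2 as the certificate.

B^2 term by term: the squares give (-\frac{72}{265})^2*(e_{12})^2 + (\frac{36}{53})^2*(e_{13})^2 + (-\frac{72}{265})^2*(e_{15})^2 + (\frac{1737}{265})^2*(e_{23})^2 + (-\frac{72}{53})^2*(e_{24})^2 + (-\frac{180}{53})^2*(e_{25})^2 + (-\frac{432}{265})^2*(e_{26})^2 + (\frac{180}{53})^2*(e_{34})^2 + (\frac{513}{265})^2*(e_{35})^2 + (\frac{216}{53})^2*(e_{36})^2 + (\frac{72}{53})^2*(e_{45})^2 + (-\frac{432}{265})^2*(e_{56})^2 = \frac{5184}{70225}*(-1) + \frac{1296}{2809}*(-1) + \frac{5184}{70225}*(+1) + \frac{3017169}{70225}*(-1) + \frac{5184}{2809}*(+1) + \frac{32400}{2809}*(+1) + \frac{186624}{70225}*(+1) + \frac{32400}{2809}*(+1) + \frac{263169}{70225}*(+1) + \frac{46656}{2809}*(+1) + \frac{5184}{2809}*(-1) + \frac{186624}{70225}*(-1) = 0 (each basis 2-blade squares to minus the product of its generators' squares); cross terms between blades sharing an index anticommute and cancel; the commuting (index-disjoint) pairs give grade-4 terms 2*c*c'*(blade product), which cancel blade by blade — e_{1234}: -\frac{5184}{2809} + \frac{5184}{2809} = 0; e_{1235}: -\frac{73872}{70225} + \frac{12960}{2809} - \frac{250128}{70225} = 0; e_{1236}: -\frac{31104}{14045} + \frac{31104}{14045} = 0; e_{1245}: -\frac{10368}{14045} + \frac{10368}{14045} = 0; e_{1256}: \frac{62208}{70225} - \frac{62208}{70225} = 0; e_{1345}: \frac{5184}{2809} - \frac{5184}{2809} = 0; e_{1356}: -\frac{31104}{14045} + \frac{31104}{14045} = 0; e_{2345}: \frac{250128}{14045} + \frac{73872}{14045} - \frac{64800}{2809} = 0; e_{2346}: \frac{31104}{2809} - \frac{31104}{2809} = 0; e_{2356}: -\frac{1500768}{70225} + \frac{77760}{2809} - \frac{443232}{70225} = 0; e_{2456}: \frac{62208}{14045} - \frac{62208}{14045} = 0; e_{3456}: -\frac{31104}{2809} + \frac{31104}{2809} = 0 — confirming B is simple. So B^2 = 0.
Answer: null-rotation, certificate B^2 = 0. Because 0 is invariant under every versor sandwich, the classification follows from its sign alone.


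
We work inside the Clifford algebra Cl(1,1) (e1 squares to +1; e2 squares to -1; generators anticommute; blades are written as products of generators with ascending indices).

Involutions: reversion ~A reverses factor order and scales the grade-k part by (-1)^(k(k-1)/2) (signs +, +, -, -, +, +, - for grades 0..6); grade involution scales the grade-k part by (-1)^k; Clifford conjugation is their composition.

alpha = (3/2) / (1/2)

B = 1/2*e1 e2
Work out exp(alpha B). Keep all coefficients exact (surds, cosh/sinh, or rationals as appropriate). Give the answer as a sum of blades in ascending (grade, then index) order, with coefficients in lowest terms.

B^2 = (1/2)^2*(e1 e2)^2 = 1/4*(+1) = 1/4 (a basis 2-blade squares to minus the product of its generators' squares).
B^2 = 1/4 — the series telescopes hyperbolically here: l = 1/2, alpha*l = 3/2, so exp(alpha B) = cosh(3/2) + (sinh(3/2)/(1/2))*B = cosh(3/2) + (2*sinh(3/2))*B.
Answer: cosh(3/2) + sinh(3/2)*e1 e2


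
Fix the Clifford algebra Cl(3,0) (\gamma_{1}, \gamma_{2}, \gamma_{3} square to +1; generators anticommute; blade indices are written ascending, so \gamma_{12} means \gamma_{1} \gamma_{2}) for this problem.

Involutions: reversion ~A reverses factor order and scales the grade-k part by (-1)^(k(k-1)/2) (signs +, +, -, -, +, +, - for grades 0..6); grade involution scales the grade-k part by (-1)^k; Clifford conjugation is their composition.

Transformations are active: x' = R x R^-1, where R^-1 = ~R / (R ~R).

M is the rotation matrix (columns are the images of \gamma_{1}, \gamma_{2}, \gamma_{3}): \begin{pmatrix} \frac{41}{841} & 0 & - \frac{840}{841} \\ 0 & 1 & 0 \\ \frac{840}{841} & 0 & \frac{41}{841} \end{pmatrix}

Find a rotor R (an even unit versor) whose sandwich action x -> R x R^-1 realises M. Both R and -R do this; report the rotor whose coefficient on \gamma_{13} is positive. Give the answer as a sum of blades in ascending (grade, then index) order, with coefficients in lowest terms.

Method: write R = a + b12*\gamma_{12} + b13*\gamma_{13} + b23*\gamma_{23} with a^2 + b12^2 + b13^2 + b23^2 = 1 (so R^-1 = ~R). Expanding the columns R e_j ~R gives tr M = 4a^2 - 1 and, from the antisymmetric part, M21 - M12 = -4a*b12, M13 - M31 = 4a*b13, M32 - M23 = -4a*b23.
Here tr M = \frac{923}{841}, so a^2 = (1 + tr M)/4 = \frac{441}{841} and a = ±\frac{21}{29}. Taking a = \frac{21}{29}: M21 - M12 = 0, M13 - M31 = -\frac{1680}{841}, M32 - M23 = 0, giving b12 = 0, b13 = -\frac{20}{29}, b23 = 0, i.e. R = \frac{21}{29} - \frac{20}{29} \gamma_{13}.
Its \gamma_{13} coefficient is negative, so report the other preimage -R.
Answer: -\frac{21}{29} + \frac{20}{29} \gamma_{13}. Note: both R and -R realise this M (trace \frac{923}{841}); the covering map identifies them, and the \gamma_{13}-coefficient sign is the tie-breaker.


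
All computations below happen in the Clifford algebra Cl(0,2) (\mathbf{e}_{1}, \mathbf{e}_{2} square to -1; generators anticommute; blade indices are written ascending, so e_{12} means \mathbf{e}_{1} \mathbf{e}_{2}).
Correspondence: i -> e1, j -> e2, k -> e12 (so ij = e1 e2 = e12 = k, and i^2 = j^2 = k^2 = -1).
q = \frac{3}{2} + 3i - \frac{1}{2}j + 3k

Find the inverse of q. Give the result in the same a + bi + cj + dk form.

In blades: q = \frac{3}{2} + 3 e_{1} - \frac{1}{2} e_{2} + 3 e_{12}.
With qbar = \frac{3}{2} - 3 e_{1} + \frac{1}{2} e_{2} - 3 e_{12} (scalar fixed, mapped units negated), q qbar = \frac{41}{2} (the sum of squared coefficients), so q^-1 = qbar / (\frac{41}{2}) = \frac{3}{41} - \frac{6}{41} e_{1} + \frac{1}{41} e_{2} - \frac{6}{41} e_{12}; translating back:
Answer: \frac{3}{41} - \frac{6}{41}i + \frac{1}{41}j - \frac{6}{41}k


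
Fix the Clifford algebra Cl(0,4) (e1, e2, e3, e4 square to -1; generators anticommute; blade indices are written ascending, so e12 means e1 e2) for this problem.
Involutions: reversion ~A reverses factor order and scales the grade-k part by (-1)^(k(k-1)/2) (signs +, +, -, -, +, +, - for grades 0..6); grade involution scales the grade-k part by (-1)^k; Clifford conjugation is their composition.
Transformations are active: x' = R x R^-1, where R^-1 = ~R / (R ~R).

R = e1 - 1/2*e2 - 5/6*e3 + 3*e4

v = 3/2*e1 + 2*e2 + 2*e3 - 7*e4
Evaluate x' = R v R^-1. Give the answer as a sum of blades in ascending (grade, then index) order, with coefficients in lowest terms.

~R = e1 - 1/2*e2 - 5/6*e3 + 3*e4, and R ~R = -197/18, so R^-1 = ~R / (-197/18).
R v = 133/6 + 11/4*e12 + 13/4*e13 - 23/2*e14 + 2/3*e23 - 5/2*e24 - 1/6*e34
Answer: -2187/394*e1 + 5/197*e2 + 271/197*e3 - 1015/197*e4


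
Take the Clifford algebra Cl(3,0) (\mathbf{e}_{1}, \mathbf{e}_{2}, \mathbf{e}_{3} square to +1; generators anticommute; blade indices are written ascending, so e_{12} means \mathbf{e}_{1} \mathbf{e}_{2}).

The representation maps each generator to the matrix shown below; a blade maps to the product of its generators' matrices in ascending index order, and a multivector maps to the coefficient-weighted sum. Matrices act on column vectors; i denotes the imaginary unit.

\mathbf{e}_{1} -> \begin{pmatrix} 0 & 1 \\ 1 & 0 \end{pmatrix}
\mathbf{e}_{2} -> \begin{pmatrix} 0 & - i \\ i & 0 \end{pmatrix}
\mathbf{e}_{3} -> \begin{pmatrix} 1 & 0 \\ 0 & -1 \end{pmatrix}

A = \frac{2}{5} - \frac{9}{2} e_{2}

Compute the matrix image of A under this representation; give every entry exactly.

M = (\frac{2}{5})*1 + (-\frac{9}{2})*rho(e_{2}), summed entrywise (1 is the identity matrix):
Answer: \begin{pmatrix} \frac{2}{5} & \frac{9 i}{2} \\ - \frac{9 i}{2} & \frac{2}{5} \end{pmatrix}


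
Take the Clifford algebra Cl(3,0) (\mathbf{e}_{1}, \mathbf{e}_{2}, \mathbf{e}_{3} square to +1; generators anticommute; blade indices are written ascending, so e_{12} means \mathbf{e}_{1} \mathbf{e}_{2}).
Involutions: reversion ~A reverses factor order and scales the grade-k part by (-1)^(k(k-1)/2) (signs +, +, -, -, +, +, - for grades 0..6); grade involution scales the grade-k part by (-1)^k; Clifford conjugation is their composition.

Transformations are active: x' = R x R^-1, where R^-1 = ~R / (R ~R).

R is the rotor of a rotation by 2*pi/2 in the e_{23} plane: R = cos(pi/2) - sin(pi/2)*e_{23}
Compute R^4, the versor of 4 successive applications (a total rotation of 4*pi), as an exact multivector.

Rotor phase runs at HALF the rotation angle; powers of one rotor simply add phase, so after 4 steps in e_{23} the phase is 4*pi/2 = 2 \pi and R^4 = cos(2 \pi) - sin(2 \pi)*e_{23}.
cos(2 \pi) = 1 and sin(2 \pi) = 0, so R^4 = 1. The total rotation 4*pi is 2 full turns, so every vector returns to itself, yet the rotor is +1, back on the identity sheet (an even number of 2*pi turns).
Answer: 1


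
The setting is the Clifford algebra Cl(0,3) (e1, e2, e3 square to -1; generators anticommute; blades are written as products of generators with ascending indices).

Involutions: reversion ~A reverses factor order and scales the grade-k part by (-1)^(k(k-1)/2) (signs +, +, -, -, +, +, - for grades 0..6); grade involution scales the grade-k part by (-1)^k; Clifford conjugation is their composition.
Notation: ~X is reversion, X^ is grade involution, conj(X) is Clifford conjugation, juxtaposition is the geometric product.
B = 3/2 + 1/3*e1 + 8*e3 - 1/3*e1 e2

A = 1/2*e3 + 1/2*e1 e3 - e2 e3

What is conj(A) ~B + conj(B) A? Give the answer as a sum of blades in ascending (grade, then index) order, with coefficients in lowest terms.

first term: 4 + 4*e1 - 8*e2 - 11/12*e3 - 1/4*e1 e3 + 5/3*e2 e3 + 1/6*e1 e2 e3
second term: 4 - 4*e1 + 8*e2 + 11/12*e3 + 11/12*e1 e3 - 4/3*e2 e3 + 1/2*e1 e2 e3
Answer: 8 + 2/3*e1 e3 + 1/3*e2 e3 + 2/3*e1 e2 e3


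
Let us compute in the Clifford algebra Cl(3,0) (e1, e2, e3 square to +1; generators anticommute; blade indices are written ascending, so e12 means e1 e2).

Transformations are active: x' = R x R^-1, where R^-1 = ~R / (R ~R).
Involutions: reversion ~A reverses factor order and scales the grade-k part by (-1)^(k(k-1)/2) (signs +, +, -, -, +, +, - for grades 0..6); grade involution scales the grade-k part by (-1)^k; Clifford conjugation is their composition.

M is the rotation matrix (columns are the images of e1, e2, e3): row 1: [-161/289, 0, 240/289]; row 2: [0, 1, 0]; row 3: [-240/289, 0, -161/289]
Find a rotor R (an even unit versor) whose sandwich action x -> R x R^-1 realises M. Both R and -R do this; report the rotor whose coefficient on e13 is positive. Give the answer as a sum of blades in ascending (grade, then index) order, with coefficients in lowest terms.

Method: write R = a + b12*e12 + b13*e13 + b23*e23 with a^2 + b12^2 + b13^2 + b23^2 = 1 (so R^-1 = ~R). Expanding the columns R e_j ~R gives tr M = 4a^2 - 1 and, from the antisymmetric part, M21 - M12 = -4a*b12, M13 - M31 = 4a*b13, M32 - M23 = -4a*b23.
Here tr M = -33/289, so a^2 = (1 + tr M)/4 = 64/289 and a = ±8/17. Taking a = 8/17: M21 - M12 = 0, M13 - M31 = 480/289, M32 - M23 = 0, giving b12 = 0, b13 = 15/17, b23 = 0, i.e. R = 8/17 + 15/17*e13.
Its e13 coefficient is already positive.
Answer: 8/17 + 15/17*e13. Recall the cover is two-to-one: with M of trace -33/289, both preimages act alike, and the stated e13 sign chooses the sheet.


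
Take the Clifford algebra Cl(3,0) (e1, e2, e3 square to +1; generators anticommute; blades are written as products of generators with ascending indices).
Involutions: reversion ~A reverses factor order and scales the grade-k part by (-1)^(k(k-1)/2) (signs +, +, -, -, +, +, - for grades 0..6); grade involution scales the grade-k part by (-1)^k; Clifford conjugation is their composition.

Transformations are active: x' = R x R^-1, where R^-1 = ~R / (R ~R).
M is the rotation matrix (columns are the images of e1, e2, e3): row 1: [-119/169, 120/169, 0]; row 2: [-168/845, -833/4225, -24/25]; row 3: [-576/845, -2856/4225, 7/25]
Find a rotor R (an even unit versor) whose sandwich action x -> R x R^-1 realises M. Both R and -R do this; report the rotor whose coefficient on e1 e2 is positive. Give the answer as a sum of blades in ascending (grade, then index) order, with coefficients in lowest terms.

Method: write R = a + b12*e1 e2 + b13*e1 e3 + b23*e2 e3 with a^2 + b12^2 + b13^2 + b23^2 = 1 (so R^-1 = ~R). Expanding the columns R e_j ~R gives tr M = 4a^2 - 1 and, from the antisymmetric part, M21 - M12 = -4a*b12, M13 - M31 = 4a*b13, M32 - M23 = -4a*b23.
Here tr M = -105/169, so a^2 = (1 + tr M)/4 = 16/169 and a = ±4/13. Taking a = 4/13: M21 - M12 = -768/845, M13 - M31 = 576/845, M32 - M23 = 48/169, giving b12 = 48/65, b13 = 36/65, b23 = -3/13, i.e. R = 4/13 + 48/65*e1 e2 + 36/65*e1 e3 - 3/13*e2 e3.
Its e1 e2 coefficient is already positive.
Answer: 4/13 + 48/65*e1 e2 + 36/65*e1 e3 - 3/13*e2 e3. Sheet selection: the two-to-one cover makes ±R indistinguishable at the matrix level (trace -105/169), so uniqueness comes from the required sign on e1 e2.


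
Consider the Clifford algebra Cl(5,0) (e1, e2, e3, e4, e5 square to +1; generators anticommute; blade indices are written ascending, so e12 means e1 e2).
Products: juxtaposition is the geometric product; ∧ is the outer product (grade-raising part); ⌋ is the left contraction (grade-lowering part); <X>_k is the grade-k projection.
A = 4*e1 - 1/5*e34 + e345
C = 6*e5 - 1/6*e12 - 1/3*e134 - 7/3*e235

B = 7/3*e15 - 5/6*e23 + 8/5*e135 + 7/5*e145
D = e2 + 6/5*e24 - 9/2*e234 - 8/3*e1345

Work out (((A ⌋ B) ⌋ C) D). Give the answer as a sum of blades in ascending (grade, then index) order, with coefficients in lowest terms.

step 1: 28/3*e5 + 32/5*e35 + 28/5*e45
step 2: 56 + 224/15*e2 - 196/9*e23
step 3: 224/15 + 56*e2 + 196/9*e3 - 2002/25*e4 + 336/5*e24 - 616/15*e34 - 252*e234 + 1568/27*e1245 - 448/3*e1345 + 1792/45*e12345
Answer: 224/15 + 56*e2 + 196/9*e3 - 2002/25*e4 + 336/5*e24 - 616/15*e34 - 252*e234 + 1568/27*e1245 - 448/3*e1345 + 1792/45*e12345


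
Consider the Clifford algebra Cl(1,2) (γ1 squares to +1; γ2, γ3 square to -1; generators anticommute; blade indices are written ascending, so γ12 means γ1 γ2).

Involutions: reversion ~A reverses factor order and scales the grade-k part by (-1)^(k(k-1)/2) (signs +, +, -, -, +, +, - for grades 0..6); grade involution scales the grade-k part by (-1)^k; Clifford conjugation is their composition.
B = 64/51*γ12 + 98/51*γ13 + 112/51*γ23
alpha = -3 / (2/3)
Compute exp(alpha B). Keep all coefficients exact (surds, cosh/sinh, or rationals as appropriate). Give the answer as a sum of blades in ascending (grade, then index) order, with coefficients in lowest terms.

B^2 term by term: the squares give (64/51)^2*(γ12)^2 + (98/51)^2*(γ13)^2 + (112/51)^2*(γ23)^2 = 4096/2601*(+1) + 9604/2601*(+1) + 12544/2601*(-1) = 4/9 (each basis 2-blade squares to minus the product of its generators' squares); cross terms between blades sharing an index anticommute and cancel. So B^2 = 4/9.
B^2 = 4/9 — B^2 > 0, so the exponential closes hyperbolically: l = 2/3, alpha*l = -3, so exp(alpha B) = cosh(-3) + (sinh(-3)/(2/3))*B = cosh(3) + (-3*sinh(3)/2)*B.
Answer: cosh(3) - 32*sinh(3)/17*γ12 - 49*sinh(3)/17*γ13 - 56*sinh(3)/17*γ23
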